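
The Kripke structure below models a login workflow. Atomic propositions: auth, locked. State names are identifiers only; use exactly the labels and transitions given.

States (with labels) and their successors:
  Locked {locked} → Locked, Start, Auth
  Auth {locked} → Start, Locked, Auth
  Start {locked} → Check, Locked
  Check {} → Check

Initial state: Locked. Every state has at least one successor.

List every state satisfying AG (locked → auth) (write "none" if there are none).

{Check}

States satisfying locked → auth: {Check}.
States satisfying AG (locked → auth): {Check}.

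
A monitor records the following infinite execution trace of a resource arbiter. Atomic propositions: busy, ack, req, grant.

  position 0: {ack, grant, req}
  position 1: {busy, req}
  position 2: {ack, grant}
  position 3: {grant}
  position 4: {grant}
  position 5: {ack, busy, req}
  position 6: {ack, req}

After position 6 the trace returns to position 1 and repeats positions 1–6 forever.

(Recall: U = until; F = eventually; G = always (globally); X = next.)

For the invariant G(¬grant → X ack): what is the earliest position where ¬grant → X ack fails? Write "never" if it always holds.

Check ¬grant → X ack at each position in order: 0 ✓, 1 ✓, 2 ✓, 3 ✓, 4 ✓, 5 ✓.
At position 6 the labels are {ack, req} and the next position 1 has {busy, req}, so ¬grant → X ack is false there. This is the first violation.

6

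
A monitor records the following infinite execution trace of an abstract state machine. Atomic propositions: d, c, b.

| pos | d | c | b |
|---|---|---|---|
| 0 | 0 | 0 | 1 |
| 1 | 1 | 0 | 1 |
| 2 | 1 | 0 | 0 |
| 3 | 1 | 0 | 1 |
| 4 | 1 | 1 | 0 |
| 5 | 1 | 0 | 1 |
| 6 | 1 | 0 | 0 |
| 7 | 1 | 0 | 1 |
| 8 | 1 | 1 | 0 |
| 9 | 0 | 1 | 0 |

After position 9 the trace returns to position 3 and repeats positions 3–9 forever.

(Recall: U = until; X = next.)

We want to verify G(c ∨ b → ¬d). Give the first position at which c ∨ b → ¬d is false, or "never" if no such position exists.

1

Check c ∨ b → ¬d at each position in order: 0 ✓.
At position 1 the labels are {b, d}, so c ∨ b → ¬d is false there. This is the first violation.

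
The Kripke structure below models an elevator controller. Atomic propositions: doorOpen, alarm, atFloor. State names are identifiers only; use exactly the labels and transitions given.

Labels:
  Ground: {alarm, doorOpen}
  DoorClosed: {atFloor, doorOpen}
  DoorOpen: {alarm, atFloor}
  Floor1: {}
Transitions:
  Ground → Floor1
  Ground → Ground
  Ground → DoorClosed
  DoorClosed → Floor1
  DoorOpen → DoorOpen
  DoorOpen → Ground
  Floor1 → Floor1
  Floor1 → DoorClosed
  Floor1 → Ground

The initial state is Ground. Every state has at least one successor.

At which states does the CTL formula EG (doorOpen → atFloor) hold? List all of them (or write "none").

States satisfying doorOpen → atFloor: {DoorClosed, DoorOpen, Floor1}.
States satisfying EG (doorOpen → atFloor): {DoorClosed, DoorOpen, Floor1}.

{DoorClosed, DoorOpen, Floor1}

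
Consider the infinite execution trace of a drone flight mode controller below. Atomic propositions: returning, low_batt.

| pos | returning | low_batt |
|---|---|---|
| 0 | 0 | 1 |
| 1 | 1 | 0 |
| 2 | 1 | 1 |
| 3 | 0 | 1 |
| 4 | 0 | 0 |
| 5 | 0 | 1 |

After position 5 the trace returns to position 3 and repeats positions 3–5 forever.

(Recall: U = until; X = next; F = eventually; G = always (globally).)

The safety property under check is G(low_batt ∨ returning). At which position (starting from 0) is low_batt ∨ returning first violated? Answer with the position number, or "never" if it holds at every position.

Check low_batt ∨ returning at each position in order: 0 ✓, 1 ✓, 2 ✓, 3 ✓.
At position 4 the labels are {}, so low_batt ∨ returning is false there. This is the first violation.

4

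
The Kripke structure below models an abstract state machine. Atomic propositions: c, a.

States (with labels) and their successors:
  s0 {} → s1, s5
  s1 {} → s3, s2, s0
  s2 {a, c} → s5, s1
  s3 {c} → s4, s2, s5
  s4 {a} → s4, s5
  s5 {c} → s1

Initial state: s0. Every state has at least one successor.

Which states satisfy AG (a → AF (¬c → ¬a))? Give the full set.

States satisfying a → AF (¬c → ¬a): {s0, s1, s2, s3, s5}.
States satisfying AG (a → AF (¬c → ¬a)): ∅.

none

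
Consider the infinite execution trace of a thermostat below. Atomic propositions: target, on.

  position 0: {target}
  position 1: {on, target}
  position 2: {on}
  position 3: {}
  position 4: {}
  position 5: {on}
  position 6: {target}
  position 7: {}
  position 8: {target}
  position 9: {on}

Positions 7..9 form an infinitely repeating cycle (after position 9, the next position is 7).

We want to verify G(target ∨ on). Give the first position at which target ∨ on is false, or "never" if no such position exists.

3

Check target ∨ on at each position in order: 0 ✓, 1 ✓, 2 ✓.
At position 3 the labels are {}, so target ∨ on is false there. This is the first violation.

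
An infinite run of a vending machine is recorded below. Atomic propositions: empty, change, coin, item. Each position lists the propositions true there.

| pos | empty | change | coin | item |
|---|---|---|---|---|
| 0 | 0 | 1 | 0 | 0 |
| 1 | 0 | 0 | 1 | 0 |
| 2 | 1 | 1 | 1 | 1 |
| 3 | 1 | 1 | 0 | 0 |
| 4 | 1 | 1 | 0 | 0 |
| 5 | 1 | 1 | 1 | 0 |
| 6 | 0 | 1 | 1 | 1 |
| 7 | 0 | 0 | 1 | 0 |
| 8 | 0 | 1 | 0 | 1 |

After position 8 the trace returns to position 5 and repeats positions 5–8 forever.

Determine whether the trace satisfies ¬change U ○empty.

Does not hold

Walking from position 0: at position 0, ○empty has not yet held and ¬change fails, so ¬change U ○empty is false.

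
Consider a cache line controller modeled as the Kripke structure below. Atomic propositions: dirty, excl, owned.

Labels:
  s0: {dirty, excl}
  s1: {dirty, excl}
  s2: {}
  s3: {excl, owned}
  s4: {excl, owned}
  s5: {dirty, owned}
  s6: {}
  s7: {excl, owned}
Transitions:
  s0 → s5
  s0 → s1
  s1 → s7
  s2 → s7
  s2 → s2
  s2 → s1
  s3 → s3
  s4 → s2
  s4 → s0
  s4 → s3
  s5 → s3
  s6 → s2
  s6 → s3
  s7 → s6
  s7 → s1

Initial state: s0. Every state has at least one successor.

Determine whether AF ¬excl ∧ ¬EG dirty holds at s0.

No

States satisfying ¬excl: {s2, s5, s6}.
States satisfying AF ¬excl: {s2, s5, s6}.
States satisfying dirty: {s0, s1, s5}.
States satisfying EG dirty: ∅.
States satisfying ¬EG dirty: {s0, s1, s2, s3, s4, s5, s6, s7}.
States satisfying AF ¬excl ∧ ¬EG dirty: {s2, s5, s6}.
s0 ∉ Sat(AF ¬excl ∧ ¬EG dirty).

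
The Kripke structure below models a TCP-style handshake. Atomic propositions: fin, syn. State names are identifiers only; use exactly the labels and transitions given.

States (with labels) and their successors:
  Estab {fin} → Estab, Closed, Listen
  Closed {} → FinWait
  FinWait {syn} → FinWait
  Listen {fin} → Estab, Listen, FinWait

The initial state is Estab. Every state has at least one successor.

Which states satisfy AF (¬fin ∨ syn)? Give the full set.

States satisfying ¬fin ∨ syn: {Closed, FinWait}.
States satisfying AF (¬fin ∨ syn): {Closed, FinWait}.

{Closed, FinWait}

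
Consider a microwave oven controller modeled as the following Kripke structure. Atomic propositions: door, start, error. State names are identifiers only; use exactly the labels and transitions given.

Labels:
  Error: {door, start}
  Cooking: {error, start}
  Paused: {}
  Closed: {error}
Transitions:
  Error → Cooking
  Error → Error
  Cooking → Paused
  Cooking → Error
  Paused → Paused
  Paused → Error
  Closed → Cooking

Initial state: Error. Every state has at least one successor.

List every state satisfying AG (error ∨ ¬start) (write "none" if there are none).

none

States satisfying error ∨ ¬start: {Cooking, Paused, Closed}.
States satisfying AG (error ∨ ¬start): ∅.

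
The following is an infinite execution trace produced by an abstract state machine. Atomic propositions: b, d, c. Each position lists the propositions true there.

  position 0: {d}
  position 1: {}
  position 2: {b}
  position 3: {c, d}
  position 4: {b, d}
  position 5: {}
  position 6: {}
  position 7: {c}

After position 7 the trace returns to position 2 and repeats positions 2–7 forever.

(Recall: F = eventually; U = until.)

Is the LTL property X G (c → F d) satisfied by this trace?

Holds

The position after 0 is 1; G (c → F d) is true there.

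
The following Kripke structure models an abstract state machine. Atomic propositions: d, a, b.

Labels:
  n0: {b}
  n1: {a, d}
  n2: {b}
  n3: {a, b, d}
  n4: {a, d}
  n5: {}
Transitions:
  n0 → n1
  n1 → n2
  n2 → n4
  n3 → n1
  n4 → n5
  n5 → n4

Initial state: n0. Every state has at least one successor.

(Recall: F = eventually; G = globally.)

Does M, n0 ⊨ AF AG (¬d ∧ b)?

No

States satisfying AG (¬d ∧ b): ∅.
States satisfying AF AG (¬d ∧ b): ∅.
There is a path from n0 along which AG (¬d ∧ b) never holds.
n0 ∉ Sat(AF AG (¬d ∧ b)).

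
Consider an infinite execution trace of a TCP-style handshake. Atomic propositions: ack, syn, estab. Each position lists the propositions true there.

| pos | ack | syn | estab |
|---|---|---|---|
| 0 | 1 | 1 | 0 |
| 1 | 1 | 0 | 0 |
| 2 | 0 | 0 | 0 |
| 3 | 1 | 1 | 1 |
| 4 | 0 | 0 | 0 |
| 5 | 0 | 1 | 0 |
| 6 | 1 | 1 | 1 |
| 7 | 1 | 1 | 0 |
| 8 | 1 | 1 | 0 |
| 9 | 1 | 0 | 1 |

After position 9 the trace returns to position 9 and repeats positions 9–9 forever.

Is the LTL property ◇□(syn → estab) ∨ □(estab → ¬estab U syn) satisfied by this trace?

□(syn → estab) holds at position 9, which is reachable from 0, so ◇□(syn → estab) holds.
estab → ¬estab U syn must hold at every position from 0 onward. It fails at position 9, so □(estab → ¬estab U syn) is false.
Positions where estab holds: 3, 6, 9.
Check ¬estab U syn at each: 3→ok, 6→ok, 9→fails.
At position 0: ◇□(syn → estab) is true; □(estab → ¬estab U syn) is false; so ◇□(syn → estab) ∨ □(estab → ¬estab U syn) is true.

Holds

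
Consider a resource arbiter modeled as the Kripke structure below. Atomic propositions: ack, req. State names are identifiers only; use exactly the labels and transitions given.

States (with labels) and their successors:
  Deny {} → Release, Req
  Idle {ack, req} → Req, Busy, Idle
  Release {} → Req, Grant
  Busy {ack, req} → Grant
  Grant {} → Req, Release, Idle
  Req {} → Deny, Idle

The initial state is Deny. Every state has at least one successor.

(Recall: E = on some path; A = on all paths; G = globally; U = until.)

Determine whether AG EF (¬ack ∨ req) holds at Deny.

Yes

States satisfying EF (¬ack ∨ req): {Deny, Idle, Release, Busy, Grant, Req}.
States satisfying AG EF (¬ack ∨ req): {Deny, Idle, Release, Busy, Grant, Req}.
Every state reachable from Deny satisfies EF (¬ack ∨ req).
Deny ∈ Sat(AG EF (¬ack ∨ req)).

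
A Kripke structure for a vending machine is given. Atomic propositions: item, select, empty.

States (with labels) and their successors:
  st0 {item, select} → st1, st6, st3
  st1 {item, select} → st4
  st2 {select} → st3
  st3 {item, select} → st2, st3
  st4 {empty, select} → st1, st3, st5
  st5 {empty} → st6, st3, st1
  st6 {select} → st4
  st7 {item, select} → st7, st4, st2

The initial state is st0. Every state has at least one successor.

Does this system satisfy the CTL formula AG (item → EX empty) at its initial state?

States satisfying item → EX empty: {st1, st2, st4, st5, st6, st7}.
States satisfying AG (item → EX empty): ∅.
st0 is reachable from st0 and violates item → EX empty, so AG fails at st0.
st0 ∉ Sat(AG (item → EX empty)).

Violated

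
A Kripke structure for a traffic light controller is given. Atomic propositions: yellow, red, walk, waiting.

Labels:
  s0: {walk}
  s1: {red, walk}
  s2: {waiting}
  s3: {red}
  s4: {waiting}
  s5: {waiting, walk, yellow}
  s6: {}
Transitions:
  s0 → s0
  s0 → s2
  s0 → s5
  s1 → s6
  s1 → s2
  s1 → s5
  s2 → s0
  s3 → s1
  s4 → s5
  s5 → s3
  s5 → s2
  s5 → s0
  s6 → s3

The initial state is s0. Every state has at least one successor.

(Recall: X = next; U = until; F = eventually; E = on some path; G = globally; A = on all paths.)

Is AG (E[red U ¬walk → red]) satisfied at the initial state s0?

States satisfying E[red U ¬walk → red]: {s0, s1, s3, s5}.
States satisfying AG (E[red U ¬walk → red]): ∅.
s2 is reachable from s0 and violates E[red U ¬walk → red], so AG fails at s0.
s0 ∉ Sat(AG (E[red U ¬walk → red])).

Does not hold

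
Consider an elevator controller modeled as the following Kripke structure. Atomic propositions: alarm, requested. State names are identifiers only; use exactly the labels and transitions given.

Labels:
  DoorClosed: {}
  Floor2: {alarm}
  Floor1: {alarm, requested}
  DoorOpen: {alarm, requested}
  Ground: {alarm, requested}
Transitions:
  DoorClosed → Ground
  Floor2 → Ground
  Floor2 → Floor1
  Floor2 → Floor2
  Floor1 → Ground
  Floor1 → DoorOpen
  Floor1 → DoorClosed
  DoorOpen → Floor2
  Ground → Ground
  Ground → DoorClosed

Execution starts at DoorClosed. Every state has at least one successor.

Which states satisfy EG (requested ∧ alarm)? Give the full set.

{Floor1, Ground}

States satisfying requested ∧ alarm: {Floor1, DoorOpen, Ground}.
States satisfying EG (requested ∧ alarm): {Floor1, Ground}.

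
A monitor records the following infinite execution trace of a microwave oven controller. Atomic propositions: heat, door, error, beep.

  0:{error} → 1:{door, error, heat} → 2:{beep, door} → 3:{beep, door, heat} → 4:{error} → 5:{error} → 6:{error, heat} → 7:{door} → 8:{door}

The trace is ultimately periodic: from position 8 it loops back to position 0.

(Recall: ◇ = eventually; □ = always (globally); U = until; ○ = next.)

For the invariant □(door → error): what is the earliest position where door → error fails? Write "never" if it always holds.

2

Check door → error at each position in order: 0 ✓, 1 ✓.
At position 2 the labels are {beep, door}, so door → error is false there. This is the first violation.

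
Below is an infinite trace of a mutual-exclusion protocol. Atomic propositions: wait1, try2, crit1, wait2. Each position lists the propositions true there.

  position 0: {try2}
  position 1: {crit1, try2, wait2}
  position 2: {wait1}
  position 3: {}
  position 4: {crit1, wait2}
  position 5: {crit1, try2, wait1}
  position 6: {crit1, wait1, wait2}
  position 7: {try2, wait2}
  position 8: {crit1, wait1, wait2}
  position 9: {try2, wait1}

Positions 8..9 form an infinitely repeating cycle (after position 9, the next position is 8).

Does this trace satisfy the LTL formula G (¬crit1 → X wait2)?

Violated

¬crit1 → X wait2 must hold at every position from 0 onward. It fails at position 2, so G (¬crit1 → X wait2) is false.
Positions where ¬crit1 holds: 0, 2, 3, 7, 9.
Check X wait2 at each: 0→ok, 2→fails, 3→ok, 7→ok, 9→ok.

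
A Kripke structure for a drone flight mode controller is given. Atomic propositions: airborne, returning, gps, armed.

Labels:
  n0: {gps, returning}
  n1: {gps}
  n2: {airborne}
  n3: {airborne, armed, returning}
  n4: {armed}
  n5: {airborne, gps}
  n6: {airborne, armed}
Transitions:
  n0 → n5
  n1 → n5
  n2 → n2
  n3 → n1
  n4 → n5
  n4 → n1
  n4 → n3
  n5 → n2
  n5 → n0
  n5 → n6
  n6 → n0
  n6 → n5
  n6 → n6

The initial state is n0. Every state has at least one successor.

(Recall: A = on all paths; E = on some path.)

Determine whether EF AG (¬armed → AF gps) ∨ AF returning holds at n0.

States satisfying AG (¬armed → AF gps): ∅.
States satisfying EF AG (¬armed → AF gps): ∅.
States satisfying returning: {n0, n3}.
States satisfying AF returning: {n0, n3}.
States satisfying EF AG (¬armed → AF gps) ∨ AF returning: {n0, n3}.
n0 ∈ Sat(EF AG (¬armed → AF gps) ∨ AF returning).

Yes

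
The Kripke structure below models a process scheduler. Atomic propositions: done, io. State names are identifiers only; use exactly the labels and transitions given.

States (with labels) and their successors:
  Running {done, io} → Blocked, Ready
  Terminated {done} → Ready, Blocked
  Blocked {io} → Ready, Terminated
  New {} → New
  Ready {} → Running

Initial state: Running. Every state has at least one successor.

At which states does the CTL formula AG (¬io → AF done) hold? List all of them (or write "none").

{Running, Terminated, Blocked, Ready}

States satisfying ¬io → AF done: {Running, Terminated, Blocked, Ready}.
States satisfying AG (¬io → AF done): {Running, Terminated, Blocked, Ready}.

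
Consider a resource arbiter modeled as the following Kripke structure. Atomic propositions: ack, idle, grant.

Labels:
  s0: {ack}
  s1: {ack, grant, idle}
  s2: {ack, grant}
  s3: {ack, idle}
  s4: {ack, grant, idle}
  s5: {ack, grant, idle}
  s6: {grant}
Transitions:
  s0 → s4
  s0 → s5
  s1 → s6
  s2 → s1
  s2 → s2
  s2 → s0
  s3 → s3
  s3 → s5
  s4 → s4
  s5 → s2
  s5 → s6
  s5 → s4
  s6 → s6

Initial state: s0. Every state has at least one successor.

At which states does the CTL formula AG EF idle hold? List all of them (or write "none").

States satisfying EF idle: {s0, s1, s2, s3, s4, s5}.
States satisfying AG EF idle: {s4}.

{s4}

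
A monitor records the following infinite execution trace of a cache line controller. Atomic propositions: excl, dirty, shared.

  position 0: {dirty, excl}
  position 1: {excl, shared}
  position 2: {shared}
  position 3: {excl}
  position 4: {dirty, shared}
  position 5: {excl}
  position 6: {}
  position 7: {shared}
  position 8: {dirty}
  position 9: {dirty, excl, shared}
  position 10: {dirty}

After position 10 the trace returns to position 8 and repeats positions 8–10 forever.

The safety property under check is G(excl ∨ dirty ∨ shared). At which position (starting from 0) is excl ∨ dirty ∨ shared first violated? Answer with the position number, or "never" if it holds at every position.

Check excl ∨ dirty ∨ shared at each position in order: 0 ✓, 1 ✓, 2 ✓, 3 ✓, 4 ✓, 5 ✓.
At position 6 the labels are {}, so excl ∨ dirty ∨ shared is false there. This is the first violation.

6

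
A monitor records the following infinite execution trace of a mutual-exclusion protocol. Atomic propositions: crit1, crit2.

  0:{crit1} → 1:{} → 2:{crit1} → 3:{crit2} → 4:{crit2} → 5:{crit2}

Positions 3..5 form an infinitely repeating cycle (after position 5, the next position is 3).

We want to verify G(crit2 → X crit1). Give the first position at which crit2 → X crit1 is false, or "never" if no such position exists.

3

Check crit2 → X crit1 at each position in order: 0 ✓, 1 ✓, 2 ✓.
At position 3 the labels are {crit2} and the next position 4 has {crit2}, so crit2 → X crit1 is false there. This is the first violation.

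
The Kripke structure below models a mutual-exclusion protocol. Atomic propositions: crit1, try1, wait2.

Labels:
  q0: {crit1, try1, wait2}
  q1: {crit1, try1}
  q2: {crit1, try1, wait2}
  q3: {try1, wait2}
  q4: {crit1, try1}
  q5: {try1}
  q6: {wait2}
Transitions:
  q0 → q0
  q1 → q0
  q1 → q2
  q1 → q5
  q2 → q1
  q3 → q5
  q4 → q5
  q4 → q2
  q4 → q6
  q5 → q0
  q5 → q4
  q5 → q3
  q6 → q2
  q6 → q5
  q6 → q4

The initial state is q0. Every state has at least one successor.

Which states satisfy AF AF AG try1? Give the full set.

{q0}

States satisfying AF AG try1: {q0}.
States satisfying AF AF AG try1: {q0}.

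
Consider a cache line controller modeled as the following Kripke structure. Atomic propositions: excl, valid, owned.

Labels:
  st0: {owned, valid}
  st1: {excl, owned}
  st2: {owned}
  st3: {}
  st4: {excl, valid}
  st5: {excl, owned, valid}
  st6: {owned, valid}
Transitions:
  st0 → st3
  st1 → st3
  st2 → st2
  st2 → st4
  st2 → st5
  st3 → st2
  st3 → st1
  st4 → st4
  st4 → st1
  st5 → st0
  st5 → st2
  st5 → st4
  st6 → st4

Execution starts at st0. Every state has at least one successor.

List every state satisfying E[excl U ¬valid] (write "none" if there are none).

States satisfying excl: {st1, st4, st5}.
States satisfying ¬valid: {st1, st2, st3}.
States satisfying E[excl U ¬valid]: {st1, st2, st3, st4, st5}.

{st1, st2, st3, st4, st5}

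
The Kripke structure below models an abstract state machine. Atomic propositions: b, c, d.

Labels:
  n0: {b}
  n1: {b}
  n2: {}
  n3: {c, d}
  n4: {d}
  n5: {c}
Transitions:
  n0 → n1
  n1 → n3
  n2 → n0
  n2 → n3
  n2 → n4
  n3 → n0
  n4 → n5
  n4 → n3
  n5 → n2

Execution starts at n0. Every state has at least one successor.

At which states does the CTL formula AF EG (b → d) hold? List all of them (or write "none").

States satisfying EG (b → d): {n2, n4, n5}.
States satisfying AF EG (b → d): {n2, n4, n5}.

{n2, n4, n5}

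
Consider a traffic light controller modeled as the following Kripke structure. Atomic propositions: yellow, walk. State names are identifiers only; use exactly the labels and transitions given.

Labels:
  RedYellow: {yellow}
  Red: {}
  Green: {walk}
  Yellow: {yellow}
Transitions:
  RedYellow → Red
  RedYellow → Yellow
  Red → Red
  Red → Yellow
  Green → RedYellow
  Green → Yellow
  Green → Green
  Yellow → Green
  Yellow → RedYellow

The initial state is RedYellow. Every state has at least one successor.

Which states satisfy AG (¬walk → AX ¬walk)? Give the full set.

none

States satisfying ¬walk → AX ¬walk: {RedYellow, Red, Green}.
States satisfying AG (¬walk → AX ¬walk): ∅.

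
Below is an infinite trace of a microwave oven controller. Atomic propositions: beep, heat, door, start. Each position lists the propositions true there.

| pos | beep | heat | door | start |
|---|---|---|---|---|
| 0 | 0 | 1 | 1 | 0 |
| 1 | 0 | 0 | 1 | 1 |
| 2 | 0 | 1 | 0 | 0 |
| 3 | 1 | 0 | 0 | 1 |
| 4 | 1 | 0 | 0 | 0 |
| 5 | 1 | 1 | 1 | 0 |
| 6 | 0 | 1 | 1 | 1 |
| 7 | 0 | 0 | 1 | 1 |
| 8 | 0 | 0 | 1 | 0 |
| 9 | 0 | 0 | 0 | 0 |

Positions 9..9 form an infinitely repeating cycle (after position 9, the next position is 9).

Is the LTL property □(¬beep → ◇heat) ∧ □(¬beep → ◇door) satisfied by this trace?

Does not hold

¬beep → ◇heat must hold at every position from 0 onward. It fails at position 7, so □(¬beep → ◇heat) is false.
Positions where ¬beep holds: 0, 1, 2, 6, 7, 8, 9.
Check ◇heat at each: 0→ok, 1→ok, 2→ok, 6→ok, 7→fails, 8→fails, 9→fails.
¬beep → ◇door must hold at every position from 0 onward. It fails at position 9, so □(¬beep → ◇door) is false.
Positions where ¬beep holds: 0, 1, 2, 6, 7, 8, 9.
Check ◇door at each: 0→ok, 1→ok, 2→ok, 6→ok, 7→ok, 8→ok, 9→fails.
At position 0: □(¬beep → ◇heat) is false; □(¬beep → ◇door) is false; so □(¬beep → ◇heat) ∧ □(¬beep → ◇door) is false.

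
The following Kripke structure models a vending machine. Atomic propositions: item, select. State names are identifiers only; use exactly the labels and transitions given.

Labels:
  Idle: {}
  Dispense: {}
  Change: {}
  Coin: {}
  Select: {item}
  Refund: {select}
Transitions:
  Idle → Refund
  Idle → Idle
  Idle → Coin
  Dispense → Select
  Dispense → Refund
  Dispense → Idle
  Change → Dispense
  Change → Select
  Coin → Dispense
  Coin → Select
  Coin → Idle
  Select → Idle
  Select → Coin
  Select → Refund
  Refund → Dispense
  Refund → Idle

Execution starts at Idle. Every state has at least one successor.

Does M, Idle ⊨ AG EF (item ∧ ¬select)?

Holds

States satisfying EF (item ∧ ¬select): {Idle, Dispense, Change, Coin, Select, Refund}.
States satisfying AG EF (item ∧ ¬select): {Idle, Dispense, Change, Coin, Select, Refund}.
Every state reachable from Idle satisfies EF (item ∧ ¬select).
Idle ∈ Sat(AG EF (item ∧ ¬select)).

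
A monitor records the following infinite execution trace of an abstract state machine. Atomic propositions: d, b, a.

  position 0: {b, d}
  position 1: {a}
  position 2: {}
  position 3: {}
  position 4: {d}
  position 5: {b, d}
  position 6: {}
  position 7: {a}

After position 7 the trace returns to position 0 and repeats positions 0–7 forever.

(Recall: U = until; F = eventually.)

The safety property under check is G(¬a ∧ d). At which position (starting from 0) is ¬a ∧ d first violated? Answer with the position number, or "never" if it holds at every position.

Check ¬a ∧ d at each position in order: 0 ✓.
At position 1 the labels are {a}, so ¬a ∧ d is false there. This is the first violation.

1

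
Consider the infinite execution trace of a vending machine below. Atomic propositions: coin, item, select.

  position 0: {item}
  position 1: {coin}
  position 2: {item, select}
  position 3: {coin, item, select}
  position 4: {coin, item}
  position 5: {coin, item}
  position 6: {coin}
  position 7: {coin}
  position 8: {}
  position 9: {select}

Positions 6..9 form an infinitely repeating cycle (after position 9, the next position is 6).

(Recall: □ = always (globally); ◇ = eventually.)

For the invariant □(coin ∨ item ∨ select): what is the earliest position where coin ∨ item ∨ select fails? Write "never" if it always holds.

Check coin ∨ item ∨ select at each position in order: 0 ✓, 1 ✓, 2 ✓, 3 ✓, 4 ✓, 5 ✓, 6 ✓, 7 ✓.
At position 8 the labels are {}, so coin ∨ item ∨ select is false there. This is the first violation.

8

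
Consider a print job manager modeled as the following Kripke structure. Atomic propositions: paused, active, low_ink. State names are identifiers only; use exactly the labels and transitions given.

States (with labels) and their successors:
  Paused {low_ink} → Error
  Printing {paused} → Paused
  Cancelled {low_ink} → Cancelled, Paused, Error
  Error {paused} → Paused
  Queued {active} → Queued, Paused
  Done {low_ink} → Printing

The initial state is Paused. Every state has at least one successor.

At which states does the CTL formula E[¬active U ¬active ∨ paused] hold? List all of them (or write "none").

{Paused, Printing, Cancelled, Error, Done}

States satisfying ¬active: {Paused, Printing, Cancelled, Error, Done}.
States satisfying ¬active ∨ paused: {Paused, Printing, Cancelled, Error, Done}.
States satisfying E[¬active U ¬active ∨ paused]: {Paused, Printing, Cancelled, Error, Done}.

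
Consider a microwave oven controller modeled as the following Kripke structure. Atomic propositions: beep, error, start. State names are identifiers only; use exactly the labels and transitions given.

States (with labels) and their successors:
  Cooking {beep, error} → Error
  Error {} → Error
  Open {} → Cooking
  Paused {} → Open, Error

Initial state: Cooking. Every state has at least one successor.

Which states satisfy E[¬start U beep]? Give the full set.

{Cooking, Open, Paused}

States satisfying ¬start: {Cooking, Error, Open, Paused}.
States satisfying beep: {Cooking}.
States satisfying E[¬start U beep]: {Cooking, Open, Paused}.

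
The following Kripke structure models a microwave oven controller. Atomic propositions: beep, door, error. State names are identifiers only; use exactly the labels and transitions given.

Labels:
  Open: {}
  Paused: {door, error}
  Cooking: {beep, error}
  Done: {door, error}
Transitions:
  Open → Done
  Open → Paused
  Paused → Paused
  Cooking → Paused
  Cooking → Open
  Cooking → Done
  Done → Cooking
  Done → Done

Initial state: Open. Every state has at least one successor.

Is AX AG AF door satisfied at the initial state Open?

Holds

States satisfying AG AF door: {Open, Paused, Cooking, Done}.
States satisfying AX AG AF door: {Open, Paused, Cooking, Done}.
Open ∈ Sat(AX AG AF door).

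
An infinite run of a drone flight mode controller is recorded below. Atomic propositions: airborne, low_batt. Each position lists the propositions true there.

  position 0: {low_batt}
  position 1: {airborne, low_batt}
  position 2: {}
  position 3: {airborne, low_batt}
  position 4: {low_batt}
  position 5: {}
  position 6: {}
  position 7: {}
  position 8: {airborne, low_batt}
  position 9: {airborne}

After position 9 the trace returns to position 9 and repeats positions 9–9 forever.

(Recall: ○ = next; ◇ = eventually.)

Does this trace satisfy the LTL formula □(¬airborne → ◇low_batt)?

¬airborne → ◇low_batt holds at every position 0..9, and those are all positions ever visited, so □(¬airborne → ◇low_batt) holds.
Positions where ¬airborne holds: 0, 2, 4, 5, 6, 7.
Check ◇low_batt at each: 0→ok, 2→ok, 4→ok, 5→ok, 6→ok, 7→ok.

Yes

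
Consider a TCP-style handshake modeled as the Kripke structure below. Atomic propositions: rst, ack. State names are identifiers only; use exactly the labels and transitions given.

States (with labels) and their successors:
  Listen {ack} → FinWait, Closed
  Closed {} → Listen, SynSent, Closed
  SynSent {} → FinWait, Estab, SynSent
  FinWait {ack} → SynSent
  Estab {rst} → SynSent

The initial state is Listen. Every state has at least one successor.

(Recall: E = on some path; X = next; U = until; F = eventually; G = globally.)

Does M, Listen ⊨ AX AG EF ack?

Satisfied

States satisfying AG EF ack: {Listen, Closed, SynSent, FinWait, Estab}.
States satisfying AX AG EF ack: {Listen, Closed, SynSent, FinWait, Estab}.
Listen ∈ Sat(AX AG EF ack).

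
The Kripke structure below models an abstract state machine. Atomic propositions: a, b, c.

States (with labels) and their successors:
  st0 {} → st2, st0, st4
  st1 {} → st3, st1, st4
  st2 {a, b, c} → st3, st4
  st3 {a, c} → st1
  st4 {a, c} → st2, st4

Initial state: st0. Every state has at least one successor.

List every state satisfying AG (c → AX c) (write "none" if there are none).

States satisfying c → AX c: {st0, st1, st2, st4}.
States satisfying AG (c → AX c): ∅.

none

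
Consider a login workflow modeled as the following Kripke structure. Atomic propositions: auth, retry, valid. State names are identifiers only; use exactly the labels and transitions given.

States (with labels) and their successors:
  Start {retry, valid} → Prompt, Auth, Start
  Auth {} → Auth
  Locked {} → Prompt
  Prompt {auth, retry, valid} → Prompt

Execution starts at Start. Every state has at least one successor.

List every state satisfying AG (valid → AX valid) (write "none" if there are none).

{Auth, Locked, Prompt}

States satisfying valid → AX valid: {Auth, Locked, Prompt}.
States satisfying AG (valid → AX valid): {Auth, Locked, Prompt}.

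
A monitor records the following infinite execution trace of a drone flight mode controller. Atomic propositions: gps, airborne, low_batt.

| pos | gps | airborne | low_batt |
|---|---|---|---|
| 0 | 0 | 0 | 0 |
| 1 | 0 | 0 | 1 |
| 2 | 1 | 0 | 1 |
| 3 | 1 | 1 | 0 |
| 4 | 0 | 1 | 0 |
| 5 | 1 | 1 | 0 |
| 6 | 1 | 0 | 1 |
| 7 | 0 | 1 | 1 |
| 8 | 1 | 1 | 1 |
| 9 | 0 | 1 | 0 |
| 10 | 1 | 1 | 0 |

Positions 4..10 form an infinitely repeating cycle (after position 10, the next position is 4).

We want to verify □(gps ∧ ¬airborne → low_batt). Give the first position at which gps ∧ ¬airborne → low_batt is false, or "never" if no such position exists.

never

gps ∧ ¬airborne → low_batt holds at every position 0..10, and those are all the positions the trace ever visits, so the invariant □(gps ∧ ¬airborne → low_batt) is never violated.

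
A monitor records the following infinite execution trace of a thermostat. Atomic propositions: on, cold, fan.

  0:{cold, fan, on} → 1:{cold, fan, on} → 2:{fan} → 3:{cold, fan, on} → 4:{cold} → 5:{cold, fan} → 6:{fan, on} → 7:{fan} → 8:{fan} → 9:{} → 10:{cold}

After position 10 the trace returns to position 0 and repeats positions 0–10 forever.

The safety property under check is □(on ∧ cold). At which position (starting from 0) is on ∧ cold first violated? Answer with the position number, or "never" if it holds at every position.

2

Check on ∧ cold at each position in order: 0 ✓, 1 ✓.
At position 2 the labels are {fan}, so on ∧ cold is false there. This is the first violation.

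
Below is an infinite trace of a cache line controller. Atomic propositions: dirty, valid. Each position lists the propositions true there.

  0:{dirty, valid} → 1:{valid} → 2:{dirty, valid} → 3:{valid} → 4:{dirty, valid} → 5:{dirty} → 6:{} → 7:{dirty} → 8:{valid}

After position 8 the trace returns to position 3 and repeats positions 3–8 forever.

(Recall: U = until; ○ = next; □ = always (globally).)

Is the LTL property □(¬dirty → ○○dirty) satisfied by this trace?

¬dirty → ○○dirty must hold at every position from 0 onward. It fails at position 1, so □(¬dirty → ○○dirty) is false.
Positions where ¬dirty holds: 1, 3, 6, 8.
Check ○○dirty at each: 1→fails, 3→ok, 6→fails, 8→ok.

No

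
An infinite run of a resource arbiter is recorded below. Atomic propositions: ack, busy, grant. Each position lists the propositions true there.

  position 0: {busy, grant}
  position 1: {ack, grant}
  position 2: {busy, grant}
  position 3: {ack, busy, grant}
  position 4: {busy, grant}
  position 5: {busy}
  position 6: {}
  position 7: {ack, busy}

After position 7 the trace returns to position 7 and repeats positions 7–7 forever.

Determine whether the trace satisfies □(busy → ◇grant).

No

busy → ◇grant must hold at every position from 0 onward. It fails at position 5, so □(busy → ◇grant) is false.
Positions where busy holds: 0, 2, 3, 4, 5, 7.
Check ◇grant at each: 0→ok, 2→ok, 3→ok, 4→ok, 5→fails, 7→fails.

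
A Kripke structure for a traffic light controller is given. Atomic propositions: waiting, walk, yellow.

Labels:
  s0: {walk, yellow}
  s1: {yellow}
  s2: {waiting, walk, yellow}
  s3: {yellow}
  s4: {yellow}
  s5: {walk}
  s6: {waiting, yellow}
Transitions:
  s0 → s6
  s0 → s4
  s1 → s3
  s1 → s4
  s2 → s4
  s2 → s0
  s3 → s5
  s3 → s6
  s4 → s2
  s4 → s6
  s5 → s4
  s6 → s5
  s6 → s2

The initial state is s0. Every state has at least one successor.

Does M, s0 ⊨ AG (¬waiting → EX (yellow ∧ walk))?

States satisfying ¬waiting → EX (yellow ∧ walk): {s2, s4, s6}.
States satisfying AG (¬waiting → EX (yellow ∧ walk)): ∅.
s0 is reachable from s0 and violates ¬waiting → EX (yellow ∧ walk), so AG fails at s0.
s0 ∉ Sat(AG (¬waiting → EX (yellow ∧ walk))).

Violated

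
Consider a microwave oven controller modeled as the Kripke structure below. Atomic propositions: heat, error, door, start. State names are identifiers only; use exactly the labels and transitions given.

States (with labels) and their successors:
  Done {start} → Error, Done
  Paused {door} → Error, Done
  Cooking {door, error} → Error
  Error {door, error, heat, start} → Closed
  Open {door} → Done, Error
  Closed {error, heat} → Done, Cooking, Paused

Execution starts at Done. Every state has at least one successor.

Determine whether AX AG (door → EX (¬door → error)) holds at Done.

States satisfying AG (door → EX (¬door → error)): {Done, Paused, Cooking, Error, Open, Closed}.
States satisfying AX AG (door → EX (¬door → error)): {Done, Paused, Cooking, Error, Open, Closed}.
Done ∈ Sat(AX AG (door → EX (¬door → error))).

Holds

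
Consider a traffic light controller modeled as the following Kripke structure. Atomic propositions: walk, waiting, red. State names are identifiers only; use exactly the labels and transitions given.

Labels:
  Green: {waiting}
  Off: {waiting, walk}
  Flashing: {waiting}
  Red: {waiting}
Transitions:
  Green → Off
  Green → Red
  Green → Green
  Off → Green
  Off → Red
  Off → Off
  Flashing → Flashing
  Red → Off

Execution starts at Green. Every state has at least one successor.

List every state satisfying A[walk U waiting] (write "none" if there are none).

States satisfying walk: {Off}.
States satisfying waiting: {Green, Off, Flashing, Red}.
States satisfying A[walk U waiting]: {Green, Off, Flashing, Red}.

{Green, Off, Flashing, Red}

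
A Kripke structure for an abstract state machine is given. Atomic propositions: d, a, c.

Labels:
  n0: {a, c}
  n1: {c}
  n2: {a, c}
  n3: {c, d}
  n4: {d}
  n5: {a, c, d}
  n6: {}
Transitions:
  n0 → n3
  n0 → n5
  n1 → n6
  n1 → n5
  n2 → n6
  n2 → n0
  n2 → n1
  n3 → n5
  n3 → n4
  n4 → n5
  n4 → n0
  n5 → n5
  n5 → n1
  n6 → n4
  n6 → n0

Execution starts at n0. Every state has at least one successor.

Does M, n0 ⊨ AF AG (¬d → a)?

No

States satisfying AG (¬d → a): ∅.
States satisfying AF AG (¬d → a): ∅.
There is a path from n0 along which AG (¬d → a) never holds.
n0 ∉ Sat(AF AG (¬d → a)).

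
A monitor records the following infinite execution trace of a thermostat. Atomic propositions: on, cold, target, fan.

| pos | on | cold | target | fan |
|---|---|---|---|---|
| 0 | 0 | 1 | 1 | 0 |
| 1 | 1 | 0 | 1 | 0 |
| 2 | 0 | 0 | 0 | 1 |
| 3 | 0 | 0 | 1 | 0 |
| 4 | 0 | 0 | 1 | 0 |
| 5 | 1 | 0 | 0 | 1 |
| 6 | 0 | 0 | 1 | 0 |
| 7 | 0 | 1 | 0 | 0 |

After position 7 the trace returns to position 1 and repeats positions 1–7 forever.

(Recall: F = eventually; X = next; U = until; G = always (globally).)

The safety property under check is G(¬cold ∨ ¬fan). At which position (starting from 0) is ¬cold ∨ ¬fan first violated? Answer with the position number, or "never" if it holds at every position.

never

¬cold ∨ ¬fan holds at every position 0..7, and those are all the positions the trace ever visits, so the invariant G(¬cold ∨ ¬fan) is never violated.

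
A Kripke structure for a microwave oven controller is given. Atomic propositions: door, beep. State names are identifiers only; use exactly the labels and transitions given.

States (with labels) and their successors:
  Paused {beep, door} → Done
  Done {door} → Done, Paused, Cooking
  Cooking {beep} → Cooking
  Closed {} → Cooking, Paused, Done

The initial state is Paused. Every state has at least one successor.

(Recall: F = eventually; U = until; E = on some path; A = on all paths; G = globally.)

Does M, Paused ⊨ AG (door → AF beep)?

No

States satisfying door → AF beep: {Paused, Cooking, Closed}.
States satisfying AG (door → AF beep): {Cooking}.
Done is reachable from Paused and violates door → AF beep, so AG fails at Paused.
Paused ∉ Sat(AG (door → AF beep)).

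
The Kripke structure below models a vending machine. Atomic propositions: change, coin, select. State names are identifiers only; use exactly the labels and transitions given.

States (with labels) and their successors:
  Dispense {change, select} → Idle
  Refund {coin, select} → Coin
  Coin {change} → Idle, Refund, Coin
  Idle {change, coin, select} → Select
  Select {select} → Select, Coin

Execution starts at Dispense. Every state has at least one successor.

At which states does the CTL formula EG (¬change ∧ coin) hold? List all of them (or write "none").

none

States satisfying ¬change ∧ coin: {Refund}.
States satisfying EG (¬change ∧ coin): ∅.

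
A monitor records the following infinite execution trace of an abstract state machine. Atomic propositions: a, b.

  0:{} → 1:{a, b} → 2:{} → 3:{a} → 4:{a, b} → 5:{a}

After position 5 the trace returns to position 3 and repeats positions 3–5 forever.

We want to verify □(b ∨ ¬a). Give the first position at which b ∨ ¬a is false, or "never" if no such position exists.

Check b ∨ ¬a at each position in order: 0 ✓, 1 ✓, 2 ✓.
At position 3 the labels are {a}, so b ∨ ¬a is false there. This is the first violation.

3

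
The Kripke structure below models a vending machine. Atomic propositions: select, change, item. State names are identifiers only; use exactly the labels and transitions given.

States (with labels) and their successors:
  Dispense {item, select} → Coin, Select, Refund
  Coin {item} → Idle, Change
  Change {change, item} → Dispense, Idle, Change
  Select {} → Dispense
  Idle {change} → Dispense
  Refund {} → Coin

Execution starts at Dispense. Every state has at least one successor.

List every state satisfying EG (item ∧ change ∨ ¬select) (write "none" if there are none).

States satisfying item ∧ change ∨ ¬select: {Coin, Change, Select, Idle, Refund}.
States satisfying EG (item ∧ change ∨ ¬select): {Coin, Change, Refund}.

{Coin, Change, Refund}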